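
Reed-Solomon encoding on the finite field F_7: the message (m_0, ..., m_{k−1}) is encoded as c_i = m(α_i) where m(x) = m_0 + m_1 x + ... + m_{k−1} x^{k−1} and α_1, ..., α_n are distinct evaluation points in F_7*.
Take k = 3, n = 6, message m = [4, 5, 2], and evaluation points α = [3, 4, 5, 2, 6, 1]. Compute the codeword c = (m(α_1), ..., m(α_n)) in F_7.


c = [2, 0, 2, 1, 1, 4]

Message polynomial: m(x) = 4 + 5·x + 2·x^2 (mod 7).
For each evaluation point α_i, compute m(α_i) mod 7:
  α_1 = 3: Horner steps 2 → 4 → 2, so m(3) = 2.
  α_2 = 4: Horner steps 2 → 6 → 0, so m(4) = 0.
  α_3 = 5: Horner steps 2 → 1 → 2, so m(5) = 2.
  α_4 = 2: Horner steps 2 → 2 → 1, so m(2) = 1.
  α_5 = 6: Horner steps 2 → 3 → 1, so m(6) = 1.
  α_6 = 1: Horner steps 2 → 0 → 4, so m(1) = 4.
Codeword c = [2, 0, 2, 1, 1, 4] ∈ F_7^6.


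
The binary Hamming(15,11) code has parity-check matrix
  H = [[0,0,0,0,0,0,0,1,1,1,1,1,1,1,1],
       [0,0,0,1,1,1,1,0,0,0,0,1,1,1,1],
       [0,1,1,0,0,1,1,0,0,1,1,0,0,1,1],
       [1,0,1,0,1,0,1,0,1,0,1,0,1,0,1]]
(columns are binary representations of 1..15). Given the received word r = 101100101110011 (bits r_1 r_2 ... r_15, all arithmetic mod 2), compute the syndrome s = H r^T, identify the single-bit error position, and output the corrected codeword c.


s = (1, 0, 0, 0)^T, error position = 8, corrected codeword c = 101100111110011

Compute s = H r^T mod 2 one row at a time:
  s_1 = 0 + 1 + 1 + 1 + 0 + 0 + 1 + 1 = 5 ≡ 1 (mod 2).
  s_2 = 1 + 0 + 0 + 1 + 0 + 0 + 1 + 1 = 4 ≡ 0 (mod 2).
  s_3 = 0 + 1 + 0 + 1 + 1 + 1 + 1 + 1 = 6 ≡ 0 (mod 2).
  s_4 = 1 + 1 + 0 + 1 + 1 + 1 + 0 + 1 = 6 ≡ 0 (mod 2).
s = (1, 0, 0, 0)^T — this equals column 8 of H (binary 1000), so error is at position 8.
Correct: flip bit 8 of r = 101100101110011 to get c = 101100111110011.


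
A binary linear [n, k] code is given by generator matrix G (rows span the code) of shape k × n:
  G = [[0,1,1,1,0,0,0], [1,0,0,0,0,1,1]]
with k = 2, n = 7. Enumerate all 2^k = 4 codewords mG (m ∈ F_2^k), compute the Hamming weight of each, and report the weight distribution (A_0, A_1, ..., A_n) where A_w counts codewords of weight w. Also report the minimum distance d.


Weight distribution: A_0 = 1, A_3 = 2, A_6 = 1. Minimum distance d = 3.

Enumerate all 2^2 = 4 messages m ∈ F_2^2.
For each, compute codeword c = mG in F_2^7, then tally its weight.
  m = 00 → c = 0000000, weight = 0.
  m = 10 → c = 0111000, weight = 3.
  m = 01 → c = 1000011, weight = 3.
  m = 11 → c = 1111011, weight = 6.
Tally weights:
  weight 0: 1 codewords.
  weight 3: 2 codewords.
  weight 6: 1 codewords.
Minimum distance d = smallest w > 0 with A_w > 0 = 3.
Sanity: Σ A_w = 4 = 2^2 = 4 ✓.


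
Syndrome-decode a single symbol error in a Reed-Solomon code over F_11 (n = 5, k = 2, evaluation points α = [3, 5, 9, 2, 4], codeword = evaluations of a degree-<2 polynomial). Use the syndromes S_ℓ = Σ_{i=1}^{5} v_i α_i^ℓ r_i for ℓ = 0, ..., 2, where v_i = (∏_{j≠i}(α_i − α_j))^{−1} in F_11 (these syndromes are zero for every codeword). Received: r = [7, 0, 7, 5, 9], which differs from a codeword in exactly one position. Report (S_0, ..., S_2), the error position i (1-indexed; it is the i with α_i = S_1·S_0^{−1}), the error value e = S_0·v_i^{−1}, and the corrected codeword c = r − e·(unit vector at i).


S = (8, 6, 10), error at position 3, error magnitude e = 10, c = [7, 0, 8, 5, 9].

Step 1: column multipliers v_i = (∏_{j≠i}(α_i − α_j))^{−1} mod 11.
  i = 1 (α = 3): (3−5)(3−9)(3−2)(3−4) = (−2)·(−6)·1·(−1) = −12 ≡ 10, so v_1 = 10^{−1} = 10 (mod 11).
  i = 2 (α = 5): (5−3)(5−9)(5−2)(5−4) = 2·(−4)·3·1 = −24 ≡ 9, so v_2 = 9^{−1} = 5 (mod 11).
  i = 3 (α = 9): (9−3)(9−5)(9−2)(9−4) = 6·4·7·5 = 840 ≡ 4, so v_3 = 4^{−1} = 3 (mod 11).
  i = 4 (α = 2): (2−3)(2−5)(2−9)(2−4) = (−1)·(−3)·(−7)·(−2) = 42 ≡ 9, so v_4 = 9^{−1} = 5 (mod 11).
  i = 5 (α = 4): (4−3)(4−5)(4−9)(4−2) = 1·(−1)·(−5)·2 = 10 ≡ 10, so v_5 = 10^{−1} = 10 (mod 11).
  v = [10, 5, 3, 5, 10].
Step 2: syndromes of r = [7, 0, 7, 5, 9] (all sums mod 11).
  S_0 = Σ v_i r_i = 10·7 + 5·0 + 3·7 + 5·5 + 10·9 = 206 ≡ 8.
  S_1 = Σ v_i α_i r_i = 10·3·7 + 5·5·0 + 3·9·7 + 5·2·5 + 10·4·9 = 809 ≡ 6.
  α_i^2 mod 11 = [9, 3, 4, 4, 5].
  S_2 = Σ v_i α_i^2 r_i = 10·9·7 + 5·3·0 + 3·4·7 + 5·4·5 + 10·5·9 = 1264 ≡ 10.
  S = (8, 6, 10) ≠ 0, so r is not a codeword (an error is present).
Step 3: locate the error. For a single error e at position i, S_ℓ = v_i·e·α_i^ℓ, so α_err = S_1/S_0.
  S_0^{−1} = 8^{−1} = 7 (mod 11), so α_err = 6·7 = 42 ≡ 9 = α_3. Error position i = 3.
  Consistency check: S_2/S_1 = 10·2 = 20 ≡ 9 = α_err ✓ (single-error assumption holds).
Step 4: error magnitude e = S_0/v_3 = S_0·∏_{j≠3}(α_3 − α_j) = 8·4 = 32 ≡ 10 (mod 11).
Step 5: correct position 3: c_3 = r_3 − e = 7 − 10 ≡ 8 (mod 11). Hence c = [7, 0, 8, 5, 9].
  Check: interpolating c through the α_i gives m(x) = 1 + 2·x (degree < 2) with m(α_i) = c_i for every i, so c is indeed a codeword.


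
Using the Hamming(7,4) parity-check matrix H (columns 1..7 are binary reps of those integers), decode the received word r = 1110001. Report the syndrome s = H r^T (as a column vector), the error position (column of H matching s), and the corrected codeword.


s = (1, 1, 1)^T, error position = 7, corrected codeword c = 1110000

Compute s = H r^T mod 2 one row at a time:
  s_1 = 0 + 0 + 0 + 1 = 1 ≡ 1 (mod 2).
  s_2 = 1 + 1 + 0 + 1 = 3 ≡ 1 (mod 2).
  s_3 = 1 + 1 + 0 + 1 = 3 ≡ 1 (mod 2).
s = (1, 1, 1)^T — this equals column 7 of H (binary 111), so error is at position 7.
Correct: flip bit 7 of r = 1110001 to get c = 1110000.


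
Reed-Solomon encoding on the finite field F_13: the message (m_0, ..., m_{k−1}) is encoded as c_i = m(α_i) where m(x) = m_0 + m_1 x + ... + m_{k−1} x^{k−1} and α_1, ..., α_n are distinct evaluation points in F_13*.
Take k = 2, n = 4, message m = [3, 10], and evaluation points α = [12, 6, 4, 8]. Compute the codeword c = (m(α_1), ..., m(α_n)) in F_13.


c = [6, 11, 4, 5]

Message polynomial: m(x) = 3 + 10·x (mod 13).
For each evaluation point α_i, compute m(α_i) mod 13:
  α_1 = 12: Horner steps 10 → 6, so m(12) = 6.
  α_2 = 6: Horner steps 10 → 11, so m(6) = 11.
  α_3 = 4: Horner steps 10 → 4, so m(4) = 4.
  α_4 = 8: Horner steps 10 → 5, so m(8) = 5.
Codeword c = [6, 11, 4, 5] ∈ F_13^4.


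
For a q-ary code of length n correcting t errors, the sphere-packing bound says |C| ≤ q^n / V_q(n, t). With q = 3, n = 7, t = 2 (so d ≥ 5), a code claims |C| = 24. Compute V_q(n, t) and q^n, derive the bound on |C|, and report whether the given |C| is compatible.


V_q(n, t) = 99, q^n = 2187, Hamming bound = 22, |C| = 24 > bound (violated).

Step 1: Compute V_q(n, t) = Σ_{j=0}^2 C(n, j) (q−1)^j.
  j = 0: C(7,0)·(2)^0 = 1·1 = 1.
  j = 1: C(7,1)·(2)^1 = 7·2 = 14.
  j = 2: C(7,2)·(2)^2 = 21·4 = 84.
  V_q(n, t) = 1 + 14 + 84 = 99.
Step 2: q^n = 3^7 = 2187.
Step 3: Hamming bound ⌊q^n / V_q(n,t)⌋ = ⌊2187/99⌋ = 22.
Step 4: Compare |C| = 24 to 22: violated.
The claimed |C| lies above the Hamming bound, so no 3-ary code of length 7 with d ≥ 5 can have 24 codewords.


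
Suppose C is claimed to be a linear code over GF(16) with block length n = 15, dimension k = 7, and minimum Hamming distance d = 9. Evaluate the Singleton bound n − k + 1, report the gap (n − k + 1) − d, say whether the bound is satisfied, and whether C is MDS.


Singleton RHS = n − k + 1 = 9, slack = 0, bound satisfied, MDS.

Singleton bound: d ≤ n − k + 1.
Here n = 15, k = 7, so n − k + 1 = 9.
Given d = 9, check d ≤ 9: YES.
Slack = (n − k + 1) − d = 0.
The code is MDS (slack = 0).
Description: the claimed parameters are [15, 7, 9]_16; such a code would be MDS (meets Singleton bound).


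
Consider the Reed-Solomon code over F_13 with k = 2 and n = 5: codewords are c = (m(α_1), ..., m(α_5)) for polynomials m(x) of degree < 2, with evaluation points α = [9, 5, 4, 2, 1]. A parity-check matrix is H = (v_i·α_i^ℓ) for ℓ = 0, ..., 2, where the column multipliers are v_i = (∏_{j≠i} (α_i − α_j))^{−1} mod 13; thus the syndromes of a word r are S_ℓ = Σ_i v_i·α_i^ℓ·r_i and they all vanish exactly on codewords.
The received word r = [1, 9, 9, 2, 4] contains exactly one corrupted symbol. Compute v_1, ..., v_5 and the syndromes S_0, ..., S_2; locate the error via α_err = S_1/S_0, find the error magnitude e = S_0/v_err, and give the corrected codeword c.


S = (6, 11, 5), error at position 3, error magnitude e = 11, c = [1, 9, 11, 2, 4].

Step 1: column multipliers v_i = (∏_{j≠i}(α_i − α_j))^{−1} mod 13.
  i = 1 (α = 9): (9−5)(9−4)(9−2)(9−1) = 4·5·7·8 = 1120 ≡ 2, so v_1 = 2^{−1} = 7 (mod 13).
  i = 2 (α = 5): (5−9)(5−4)(5−2)(5−1) = (−4)·1·3·4 = −48 ≡ 4, so v_2 = 4^{−1} = 10 (mod 13).
  i = 3 (α = 4): (4−9)(4−5)(4−2)(4−1) = (−5)·(−1)·2·3 = 30 ≡ 4, so v_3 = 4^{−1} = 10 (mod 13).
  i = 4 (α = 2): (2−9)(2−5)(2−4)(2−1) = (−7)·(−3)·(−2)·1 = −42 ≡ 10, so v_4 = 10^{−1} = 4 (mod 13).
  i = 5 (α = 1): (1−9)(1−5)(1−4)(1−2) = (−8)·(−4)·(−3)·(−1) = 96 ≡ 5, so v_5 = 5^{−1} = 8 (mod 13).
  v = [7, 10, 10, 4, 8].
Step 2: syndromes of r = [1, 9, 9, 2, 4] (all sums mod 13).
  S_0 = Σ v_i r_i = 7·1 + 10·9 + 10·9 + 4·2 + 8·4 = 227 ≡ 6.
  S_1 = Σ v_i α_i r_i = 7·9·1 + 10·5·9 + 10·4·9 + 4·2·2 + 8·1·4 = 921 ≡ 11.
  α_i^2 mod 13 = [3, 12, 3, 4, 1].
  S_2 = Σ v_i α_i^2 r_i = 7·3·1 + 10·12·9 + 10·3·9 + 4·4·2 + 8·1·4 = 1435 ≡ 5.
  S = (6, 11, 5) ≠ 0, so r is not a codeword (an error is present).
Step 3: locate the error. For a single error e at position i, S_ℓ = v_i·e·α_i^ℓ, so α_err = S_1/S_0.
  S_0^{−1} = 6^{−1} = 11 (mod 13), so α_err = 11·11 = 121 ≡ 4 = α_3. Error position i = 3.
  Consistency check: S_2/S_1 = 5·6 = 30 ≡ 4 = α_err ✓ (single-error assumption holds).
Step 4: error magnitude e = S_0/v_3 = S_0·∏_{j≠3}(α_3 − α_j) = 6·4 = 24 ≡ 11 (mod 13).
Step 5: correct position 3: c_3 = r_3 − e = 9 − 11 ≡ 11 (mod 13). Hence c = [1, 9, 11, 2, 4].
  Check: interpolating c through the α_i gives m(x) = 6 + 11·x (degree < 2) with m(α_i) = c_i for every i, so c is indeed a codeword.


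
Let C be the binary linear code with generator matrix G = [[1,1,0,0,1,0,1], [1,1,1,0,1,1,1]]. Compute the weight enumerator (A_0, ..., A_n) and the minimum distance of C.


Weight distribution: A_0 = 1, A_2 = 1, A_4 = 1, A_6 = 1. Minimum distance d = 2.

Enumerate all 2^2 = 4 messages m ∈ F_2^2.
For each, compute codeword c = mG in F_2^7, then tally its weight.
  m = 00 → c = 0000000, weight = 0.
  m = 10 → c = 1100101, weight = 4.
  m = 01 → c = 1110111, weight = 6.
  m = 11 → c = 0010010, weight = 2.
Tally weights:
  weight 0: 1 codewords.
  weight 2: 1 codewords.
  weight 4: 1 codewords.
  weight 6: 1 codewords.
Minimum distance d = smallest w > 0 with A_w > 0 = 2.
Sanity: Σ A_w = 4 = 2^2 = 4 ✓.


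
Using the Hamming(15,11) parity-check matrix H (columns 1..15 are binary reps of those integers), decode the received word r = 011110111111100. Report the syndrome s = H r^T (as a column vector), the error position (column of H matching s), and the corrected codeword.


s = (0, 1, 1, 0)^T, error position = 6, corrected codeword c = 011111111111100

Compute s = H r^T mod 2 one row at a time:
  s_1 = 1 + 1 + 1 + 1 + 1 + 1 + 0 + 0 = 6 ≡ 0 (mod 2).
  s_2 = 1 + 1 + 0 + 1 + 1 + 1 + 0 + 0 = 5 ≡ 1 (mod 2).
  s_3 = 1 + 1 + 0 + 1 + 1 + 1 + 0 + 0 = 5 ≡ 1 (mod 2).
  s_4 = 0 + 1 + 1 + 1 + 1 + 1 + 1 + 0 = 6 ≡ 0 (mod 2).
s = (0, 1, 1, 0)^T — this equals column 6 of H (binary 0110), so error is at position 6.
Correct: flip bit 6 of r = 011110111111100 to get c = 011111111111100.


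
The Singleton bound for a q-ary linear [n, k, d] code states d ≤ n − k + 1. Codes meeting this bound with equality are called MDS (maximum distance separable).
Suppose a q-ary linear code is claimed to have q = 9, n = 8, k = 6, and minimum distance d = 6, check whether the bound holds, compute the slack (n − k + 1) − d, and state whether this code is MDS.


Singleton RHS = n − k + 1 = 3, slack = -3, bound violated (no such code; not MDS).

Singleton bound: d ≤ n − k + 1.
Here n = 8, k = 6, so n − k + 1 = 3.
Given d = 6, check d ≤ 3: NO.
Slack = (n − k + 1) − d = -3.
The slack is negative: d = 6 exceeds n − k + 1 = 3 by 3, so the Singleton bound is violated and no linear [8, 6, 6]_9 code can exist. In particular it is not MDS (MDS requires d = n − k + 1 exactly).
Description: the claimed parameters are [8, 6, 6]_9; such a code would be impossible (violates the Singleton bound).


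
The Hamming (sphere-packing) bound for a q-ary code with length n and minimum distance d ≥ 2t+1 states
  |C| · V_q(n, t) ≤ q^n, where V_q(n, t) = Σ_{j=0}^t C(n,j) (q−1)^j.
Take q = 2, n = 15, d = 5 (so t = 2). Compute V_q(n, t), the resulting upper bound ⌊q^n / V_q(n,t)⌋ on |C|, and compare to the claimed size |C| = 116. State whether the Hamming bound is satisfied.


V_q(n, t) = 121, q^n = 32768, Hamming bound = 270, |C| = 116 ≤ bound (satisfied).

Step 1: Compute V_q(n, t) = Σ_{j=0}^2 C(n, j) (q−1)^j.
  j = 0: C(15,0)·(1)^0 = 1·1 = 1.
  j = 1: C(15,1)·(1)^1 = 15·1 = 15.
  j = 2: C(15,2)·(1)^2 = 105·1 = 105.
  V_q(n, t) = 1 + 15 + 105 = 121.
Step 2: q^n = 2^15 = 32768.
Step 3: Hamming bound ⌊q^n / V_q(n,t)⌋ = ⌊32768/121⌋ = 270.
Step 4: Compare |C| = 116 to 270: satisfied.
The claimed |C| lies below the Hamming bound.


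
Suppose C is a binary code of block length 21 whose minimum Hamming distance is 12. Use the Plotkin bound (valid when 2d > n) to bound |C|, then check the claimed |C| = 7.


Plotkin bound M ≤ 8; given |C| = 7 ≤ bound (satisfied).

Check applicability: 2d = 24, n = 21.
2d − n = 3 > 0, so Plotkin applies.
Compute d/(2d−n) = 12/3 ≈ 4.0000.
⌊d/(2d−n)⌋ = 4.
Plotkin bound: M ≤ 2·4 = 8.
Given |C| = 7, check: satisfied.
This |C| is below the Plotkin bound.


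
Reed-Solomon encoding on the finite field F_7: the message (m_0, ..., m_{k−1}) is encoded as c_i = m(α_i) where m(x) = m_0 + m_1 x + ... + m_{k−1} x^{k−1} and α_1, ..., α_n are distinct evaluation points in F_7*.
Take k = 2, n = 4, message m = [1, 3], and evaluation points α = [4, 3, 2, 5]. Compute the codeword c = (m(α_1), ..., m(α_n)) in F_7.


c = [6, 3, 0, 2]

Message polynomial: m(x) = 1 + 3·x (mod 7).
For each evaluation point α_i, compute m(α_i) mod 7:
  α_1 = 4: Horner steps 3 → 6, so m(4) = 6.
  α_2 = 3: Horner steps 3 → 3, so m(3) = 3.
  α_3 = 2: Horner steps 3 → 0, so m(2) = 0.
  α_4 = 5: Horner steps 3 → 2, so m(5) = 2.
Codeword c = [6, 3, 0, 2] ∈ F_7^4.


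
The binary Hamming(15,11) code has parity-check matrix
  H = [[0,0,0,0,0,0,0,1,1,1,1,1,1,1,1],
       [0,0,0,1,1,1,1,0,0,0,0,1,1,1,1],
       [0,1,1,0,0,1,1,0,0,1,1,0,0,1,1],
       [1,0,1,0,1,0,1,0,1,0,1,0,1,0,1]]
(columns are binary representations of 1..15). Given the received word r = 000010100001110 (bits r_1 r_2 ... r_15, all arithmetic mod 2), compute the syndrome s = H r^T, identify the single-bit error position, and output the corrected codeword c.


s = (1, 1, 0, 1)^T, error position = 13, corrected codeword c = 000010100001010

Compute s = H r^T mod 2 one row at a time:
  s_1 = 0 + 0 + 0 + 0 + 1 + 1 + 1 + 0 = 3 ≡ 1 (mod 2).
  s_2 = 0 + 1 + 0 + 1 + 1 + 1 + 1 + 0 = 5 ≡ 1 (mod 2).
  s_3 = 0 + 0 + 0 + 1 + 0 + 0 + 1 + 0 = 2 ≡ 0 (mod 2).
  s_4 = 0 + 0 + 1 + 1 + 0 + 0 + 1 + 0 = 3 ≡ 1 (mod 2).
s = (1, 1, 0, 1)^T — this equals column 13 of H (binary 1101), so error is at position 13.
Correct: flip bit 13 of r = 000010100001110 to get c = 000010100001010.


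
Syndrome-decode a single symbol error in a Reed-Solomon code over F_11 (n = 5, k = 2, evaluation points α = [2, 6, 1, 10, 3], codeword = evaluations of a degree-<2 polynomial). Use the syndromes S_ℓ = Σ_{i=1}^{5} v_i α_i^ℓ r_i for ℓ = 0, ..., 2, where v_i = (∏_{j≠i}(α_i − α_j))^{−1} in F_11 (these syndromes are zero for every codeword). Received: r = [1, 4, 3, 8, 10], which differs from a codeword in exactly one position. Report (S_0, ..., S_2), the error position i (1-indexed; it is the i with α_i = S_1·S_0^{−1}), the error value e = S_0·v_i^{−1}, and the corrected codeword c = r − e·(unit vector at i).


S = (4, 7, 4), error at position 4, error magnitude e = 1, c = [1, 4, 3, 7, 10].

Step 1: column multipliers v_i = (∏_{j≠i}(α_i − α_j))^{−1} mod 11.
  i = 1 (α = 2): (2−6)(2−1)(2−10)(2−3) = (−4)·1·(−8)·(−1) = −32 ≡ 1, so v_1 = 1^{−1} = 1 (mod 11).
  i = 2 (α = 6): (6−2)(6−1)(6−10)(6−3) = 4·5·(−4)·3 = −240 ≡ 2, so v_2 = 2^{−1} = 6 (mod 11).
  i = 3 (α = 1): (1−2)(1−6)(1−10)(1−3) = (−1)·(−5)·(−9)·(−2) = 90 ≡ 2, so v_3 = 2^{−1} = 6 (mod 11).
  i = 4 (α = 10): (10−2)(10−6)(10−1)(10−3) = 8·4·9·7 = 2016 ≡ 3, so v_4 = 3^{−1} = 4 (mod 11).
  i = 5 (α = 3): (3−2)(3−6)(3−1)(3−10) = 1·(−3)·2·(−7) = 42 ≡ 9, so v_5 = 9^{−1} = 5 (mod 11).
  v = [1, 6, 6, 4, 5].
Step 2: syndromes of r = [1, 4, 3, 8, 10] (all sums mod 11).
  S_0 = Σ v_i r_i = 1·1 + 6·4 + 6·3 + 4·8 + 5·10 = 125 ≡ 4.
  S_1 = Σ v_i α_i r_i = 1·2·1 + 6·6·4 + 6·1·3 + 4·10·8 + 5·3·10 = 634 ≡ 7.
  α_i^2 mod 11 = [4, 3, 1, 1, 9].
  S_2 = Σ v_i α_i^2 r_i = 1·4·1 + 6·3·4 + 6·1·3 + 4·1·8 + 5·9·10 = 576 ≡ 4.
  S = (4, 7, 4) ≠ 0, so r is not a codeword (an error is present).
Step 3: locate the error. For a single error e at position i, S_ℓ = v_i·e·α_i^ℓ, so α_err = S_1/S_0.
  S_0^{−1} = 4^{−1} = 3 (mod 11), so α_err = 7·3 = 21 ≡ 10 = α_4. Error position i = 4.
  Consistency check: S_2/S_1 = 4·8 = 32 ≡ 10 = α_err ✓ (single-error assumption holds).
Step 4: error magnitude e = S_0/v_4 = S_0·∏_{j≠4}(α_4 − α_j) = 4·3 = 12 ≡ 1 (mod 11).
Step 5: correct position 4: c_4 = r_4 − e = 8 − 1 ≡ 7 (mod 11). Hence c = [1, 4, 3, 7, 10].
  Check: interpolating c through the α_i gives m(x) = 5 + 9·x (degree < 2) with m(α_i) = c_i for every i, so c is indeed a codeword.


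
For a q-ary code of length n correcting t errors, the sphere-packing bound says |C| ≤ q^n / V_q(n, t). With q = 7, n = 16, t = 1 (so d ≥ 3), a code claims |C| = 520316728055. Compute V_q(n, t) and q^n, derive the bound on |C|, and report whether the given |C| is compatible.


V_q(n, t) = 97, q^n = 33232930569601, Hamming bound = 342607531645, |C| = 520316728055 > bound (violated).

Step 1: Compute V_q(n, t) = Σ_{j=0}^1 C(n, j) (q−1)^j.
  j = 0: C(16,0)·(6)^0 = 1·1 = 1.
  j = 1: C(16,1)·(6)^1 = 16·6 = 96.
  V_q(n, t) = 1 + 96 = 97.
Step 2: q^n = 7^16 = 33232930569601.
Step 3: Hamming bound ⌊q^n / V_q(n,t)⌋ = ⌊33232930569601/97⌋ = 342607531645.
Step 4: Compare |C| = 520316728055 to 342607531645: violated.
The claimed |C| lies above the Hamming bound, so no 7-ary code of length 16 with d ≥ 3 can have 520316728055 codewords.


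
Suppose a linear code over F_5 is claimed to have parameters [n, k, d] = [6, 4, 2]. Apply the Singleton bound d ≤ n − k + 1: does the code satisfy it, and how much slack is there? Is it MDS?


Singleton RHS = n − k + 1 = 3, slack = 1, bound satisfied, not MDS.

Singleton bound: d ≤ n − k + 1.
Here n = 6, k = 4, so n − k + 1 = 3.
Given d = 2, check d ≤ 3: YES.
Slack = (n − k + 1) − d = 1.
The code is NOT MDS (slack = 1 > 0).
Description: the claimed parameters are [6, 4, 2]_5; such a code would be non-MDS.


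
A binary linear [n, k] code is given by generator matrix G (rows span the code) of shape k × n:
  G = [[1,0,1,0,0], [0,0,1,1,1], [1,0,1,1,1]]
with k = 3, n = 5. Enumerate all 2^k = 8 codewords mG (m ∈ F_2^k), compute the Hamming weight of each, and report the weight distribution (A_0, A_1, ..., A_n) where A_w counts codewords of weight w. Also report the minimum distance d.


Weight distribution: A_0 = 1, A_1 = 2, A_2 = 2, A_3 = 2, A_4 = 1. Minimum distance d = 1.

Enumerate all 2^3 = 8 messages m ∈ F_2^3.
For each, compute codeword c = mG in F_2^5, then tally its weight.
  m = 000 → c = 00000, weight = 0.
  m = 100 → c = 10100, weight = 2.
  m = 010 → c = 00111, weight = 3.
  m = 110 → c = 10011, weight = 3.
  m = 001 → c = 10111, weight = 4.
  m = 101 → c = 00011, weight = 2.
  m = 011 → c = 10000, weight = 1.
  m = 111 → c = 00100, weight = 1.
Tally weights:
  weight 0: 1 codewords.
  weight 1: 2 codewords.
  weight 2: 2 codewords.
  weight 3: 2 codewords.
  weight 4: 1 codewords.
Minimum distance d = smallest w > 0 with A_w > 0 = 1.
Sanity: Σ A_w = 8 = 2^3 = 8 ✓.


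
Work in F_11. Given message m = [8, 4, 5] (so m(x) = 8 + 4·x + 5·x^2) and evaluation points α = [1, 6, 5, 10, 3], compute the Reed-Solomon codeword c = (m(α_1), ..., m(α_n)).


c = [6, 3, 10, 9, 10]

Message polynomial: m(x) = 8 + 4·x + 5·x^2 (mod 11).
For each evaluation point α_i, compute m(α_i) mod 11:
  α_1 = 1: Horner steps 5 → 9 → 6, so m(1) = 6.
  α_2 = 6: Horner steps 5 → 1 → 3, so m(6) = 3.
  α_3 = 5: Horner steps 5 → 7 → 10, so m(5) = 10.
  α_4 = 10: Horner steps 5 → 10 → 9, so m(10) = 9.
  α_5 = 3: Horner steps 5 → 8 → 10, so m(3) = 10.
Codeword c = [6, 3, 10, 9, 10] ∈ F_11^5.


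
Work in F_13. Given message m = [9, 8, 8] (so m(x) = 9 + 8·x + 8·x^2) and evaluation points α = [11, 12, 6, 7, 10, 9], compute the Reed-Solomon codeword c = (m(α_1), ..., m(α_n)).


c = [12, 9, 7, 2, 5, 1]

Message polynomial: m(x) = 9 + 8·x + 8·x^2 (mod 13).
For each evaluation point α_i, compute m(α_i) mod 13:
  α_1 = 11: Horner steps 8 → 5 → 12, so m(11) = 12.
  α_2 = 12: Horner steps 8 → 0 → 9, so m(12) = 9.
  α_3 = 6: Horner steps 8 → 4 → 7, so m(6) = 7.
  α_4 = 7: Horner steps 8 → 12 → 2, so m(7) = 2.
  α_5 = 10: Horner steps 8 → 10 → 5, so m(10) = 5.
  α_6 = 9: Horner steps 8 → 2 → 1, so m(9) = 1.
Codeword c = [12, 9, 7, 2, 5, 1] ∈ F_13^6.


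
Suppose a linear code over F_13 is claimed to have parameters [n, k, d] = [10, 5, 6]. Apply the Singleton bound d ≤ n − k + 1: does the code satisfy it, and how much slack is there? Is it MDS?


Singleton RHS = n − k + 1 = 6, slack = 0, bound satisfied, MDS.

Singleton bound: d ≤ n − k + 1.
Here n = 10, k = 5, so n − k + 1 = 6.
Given d = 6, check d ≤ 6: YES.
Slack = (n − k + 1) − d = 0.
The code is MDS (slack = 0).
Description: the claimed parameters are [10, 5, 6]_13; such a code would be MDS (meets Singleton bound).


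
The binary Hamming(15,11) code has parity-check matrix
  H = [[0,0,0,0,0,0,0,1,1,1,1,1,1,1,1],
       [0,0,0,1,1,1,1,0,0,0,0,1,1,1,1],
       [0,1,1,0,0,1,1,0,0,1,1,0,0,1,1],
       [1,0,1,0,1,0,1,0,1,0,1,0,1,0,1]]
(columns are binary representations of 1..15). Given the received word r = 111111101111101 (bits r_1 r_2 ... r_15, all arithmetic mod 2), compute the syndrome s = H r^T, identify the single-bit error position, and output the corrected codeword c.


s = (0, 1, 1, 0)^T, error position = 6, corrected codeword c = 111110101111101

Compute s = H r^T mod 2 one row at a time:
  s_1 = 0 + 1 + 1 + 1 + 1 + 1 + 0 + 1 = 6 ≡ 0 (mod 2).
  s_2 = 1 + 1 + 1 + 1 + 1 + 1 + 0 + 1 = 7 ≡ 1 (mod 2).
  s_3 = 1 + 1 + 1 + 1 + 1 + 1 + 0 + 1 = 7 ≡ 1 (mod 2).
  s_4 = 1 + 1 + 1 + 1 + 1 + 1 + 1 + 1 = 8 ≡ 0 (mod 2).
s = (0, 1, 1, 0)^T — this equals column 6 of H (binary 0110), so error is at position 6.
Correct: flip bit 6 of r = 111111101111101 to get c = 111110101111101.


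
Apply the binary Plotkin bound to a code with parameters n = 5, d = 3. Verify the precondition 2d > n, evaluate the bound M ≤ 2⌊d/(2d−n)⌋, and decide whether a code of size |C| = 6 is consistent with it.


Plotkin bound M ≤ 6; given |C| = 6 ≤ bound (satisfied).

Check applicability: 2d = 6, n = 5.
2d − n = 1 > 0, so Plotkin applies.
Compute d/(2d−n) = 3/1 ≈ 3.0000.
⌊d/(2d−n)⌋ = 3.
Plotkin bound: M ≤ 2·3 = 6.
Given |C| = 6, check: satisfied.
This |C| is at the Plotkin bound.


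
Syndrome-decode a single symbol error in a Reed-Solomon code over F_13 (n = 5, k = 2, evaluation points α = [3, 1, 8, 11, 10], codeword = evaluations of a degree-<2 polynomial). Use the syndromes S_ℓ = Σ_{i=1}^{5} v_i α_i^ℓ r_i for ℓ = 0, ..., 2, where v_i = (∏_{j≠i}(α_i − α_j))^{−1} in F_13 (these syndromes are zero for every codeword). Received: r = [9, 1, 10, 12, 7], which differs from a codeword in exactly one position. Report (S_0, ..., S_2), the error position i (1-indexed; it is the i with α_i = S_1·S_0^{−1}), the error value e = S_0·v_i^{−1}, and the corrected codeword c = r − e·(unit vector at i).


S = (2, 6, 5), error at position 1, error magnitude e = 11, c = [11, 1, 10, 12, 7].

Step 1: column multipliers v_i = (∏_{j≠i}(α_i − α_j))^{−1} mod 13.
  i = 1 (α = 3): (3−1)(3−8)(3−11)(3−10) = 2·(−5)·(−8)·(−7) = −560 ≡ 12, so v_1 = 12^{−1} = 12 (mod 13).
  i = 2 (α = 1): (1−3)(1−8)(1−11)(1−10) = (−2)·(−7)·(−10)·(−9) = 1260 ≡ 12, so v_2 = 12^{−1} = 12 (mod 13).
  i = 3 (α = 8): (8−3)(8−1)(8−11)(8−10) = 5·7·(−3)·(−2) = 210 ≡ 2, so v_3 = 2^{−1} = 7 (mod 13).
  i = 4 (α = 11): (11−3)(11−1)(11−8)(11−10) = 8·10·3·1 = 240 ≡ 6, so v_4 = 6^{−1} = 11 (mod 13).
  i = 5 (α = 10): (10−3)(10−1)(10−8)(10−11) = 7·9·2·(−1) = −126 ≡ 4, so v_5 = 4^{−1} = 10 (mod 13).
  v = [12, 12, 7, 11, 10].
Step 2: syndromes of r = [9, 1, 10, 12, 7] (all sums mod 13).
  S_0 = Σ v_i r_i = 12·9 + 12·1 + 7·10 + 11·12 + 10·7 = 392 ≡ 2.
  S_1 = Σ v_i α_i r_i = 12·3·9 + 12·1·1 + 7·8·10 + 11·11·12 + 10·10·7 = 3048 ≡ 6.
  α_i^2 mod 13 = [9, 1, 12, 4, 9].
  S_2 = Σ v_i α_i^2 r_i = 12·9·9 + 12·1·1 + 7·12·10 + 11·4·12 + 10·9·7 = 2982 ≡ 5.
  S = (2, 6, 5) ≠ 0, so r is not a codeword (an error is present).
Step 3: locate the error. For a single error e at position i, S_ℓ = v_i·e·α_i^ℓ, so α_err = S_1/S_0.
  S_0^{−1} = 2^{−1} = 7 (mod 13), so α_err = 6·7 = 42 ≡ 3 = α_1. Error position i = 1.
  Consistency check: S_2/S_1 = 5·11 = 55 ≡ 3 = α_err ✓ (single-error assumption holds).
Step 4: error magnitude e = S_0/v_1 = S_0·∏_{j≠1}(α_1 − α_j) = 2·12 = 24 ≡ 11 (mod 13).
Step 5: correct position 1: c_1 = r_1 − e = 9 − 11 ≡ 11 (mod 13). Hence c = [11, 1, 10, 12, 7].
  Check: interpolating c through the α_i gives m(x) = 9 + 5·x (degree < 2) with m(α_i) = c_i for every i, so c is indeed a codeword.


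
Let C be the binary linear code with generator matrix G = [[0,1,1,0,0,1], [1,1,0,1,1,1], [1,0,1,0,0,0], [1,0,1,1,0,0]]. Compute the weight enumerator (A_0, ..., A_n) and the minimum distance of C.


Weight distribution: A_0 = 1, A_1 = 2, A_2 = 2, A_3 = 4, A_4 = 5, A_5 = 2. Minimum distance d = 1.

Enumerate all 2^4 = 16 messages m ∈ F_2^4.
For each, compute codeword c = mG in F_2^6, then tally its weight.
  m = 0000 → c = 000000, weight = 0.
  m = 1000 → c = 011001, weight = 3.
  m = 0100 → c = 110111, weight = 5.
  m = 1100 → c = 101110, weight = 4.
  m = 0010 → c = 101000, weight = 2.
  m = 1010 → c = 110001, weight = 3.
  m = 0110 → c = 011111, weight = 5.
  m = 1110 → c = 000110, weight = 2.
  m = 0001 → c = 101100, weight = 3.
  m = 1001 → c = 110101, weight = 4.
  m = 0101 → c = 011011, weight = 4.
  m = 1101 → c = 000010, weight = 1.
  m = 0011 → c = 000100, weight = 1.
  m = 1011 → c = 011101, weight = 4.
  m = 0111 → c = 110011, weight = 4.
  m = 1111 → c = 101010, weight = 3.
Tally weights:
  weight 0: 1 codewords.
  weight 1: 2 codewords.
  weight 2: 2 codewords.
  weight 3: 4 codewords.
  weight 4: 5 codewords.
  weight 5: 2 codewords.
Minimum distance d = smallest w > 0 with A_w > 0 = 1.
Sanity: Σ A_w = 16 = 2^4 = 16 ✓.


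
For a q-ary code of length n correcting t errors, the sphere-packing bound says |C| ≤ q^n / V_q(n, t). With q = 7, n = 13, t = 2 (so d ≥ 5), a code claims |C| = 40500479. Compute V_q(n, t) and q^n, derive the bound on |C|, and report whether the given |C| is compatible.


V_q(n, t) = 2887, q^n = 96889010407, Hamming bound = 33560446, |C| = 40500479 > bound (violated).

Step 1: Compute V_q(n, t) = Σ_{j=0}^2 C(n, j) (q−1)^j.
  j = 0: C(13,0)·(6)^0 = 1·1 = 1.
  j = 1: C(13,1)·(6)^1 = 13·6 = 78.
  j = 2: C(13,2)·(6)^2 = 78·36 = 2808.
  V_q(n, t) = 1 + 78 + 2808 = 2887.
Step 2: q^n = 7^13 = 96889010407.
Step 3: Hamming bound ⌊q^n / V_q(n,t)⌋ = ⌊96889010407/2887⌋ = 33560446.
Step 4: Compare |C| = 40500479 to 33560446: violated.
The claimed |C| lies above the Hamming bound, so no 7-ary code of length 13 with d ≥ 5 can have 40500479 codewords.


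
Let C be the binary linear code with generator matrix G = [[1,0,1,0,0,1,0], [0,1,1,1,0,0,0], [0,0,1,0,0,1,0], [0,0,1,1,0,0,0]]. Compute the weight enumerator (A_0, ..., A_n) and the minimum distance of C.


Weight distribution: A_0 = 1, A_1 = 2, A_2 = 4, A_3 = 6, A_4 = 3. Minimum distance d = 1.

Enumerate all 2^4 = 16 messages m ∈ F_2^4.
For each, compute codeword c = mG in F_2^7, then tally its weight.
  m = 0000 → c = 0000000, weight = 0.
  m = 1000 → c = 1010010, weight = 3.
  m = 0100 → c = 0111000, weight = 3.
  m = 1100 → c = 1101010, weight = 4.
  m = 0010 → c = 0010010, weight = 2.
  m = 1010 → c = 1000000, weight = 1.
  m = 0110 → c = 0101010, weight = 3.
  m = 1110 → c = 1111000, weight = 4.
  m = 0001 → c = 0011000, weight = 2.
  m = 1001 → c = 1001010, weight = 3.
  m = 0101 → c = 0100000, weight = 1.
  m = 1101 → c = 1110010, weight = 4.
  m = 0011 → c = 0001010, weight = 2.
  m = 1011 → c = 1011000, weight = 3.
  m = 0111 → c = 0110010, weight = 3.
  m = 1111 → c = 1100000, weight = 2.
Tally weights:
  weight 0: 1 codewords.
  weight 1: 2 codewords.
  weight 2: 4 codewords.
  weight 3: 6 codewords.
  weight 4: 3 codewords.
Minimum distance d = smallest w > 0 with A_w > 0 = 1.
Sanity: Σ A_w = 16 = 2^4 = 16 ✓.


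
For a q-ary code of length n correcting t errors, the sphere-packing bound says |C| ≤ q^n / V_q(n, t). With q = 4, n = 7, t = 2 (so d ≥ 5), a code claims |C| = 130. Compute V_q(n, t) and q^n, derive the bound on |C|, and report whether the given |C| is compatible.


V_q(n, t) = 211, q^n = 16384, Hamming bound = 77, |C| = 130 > bound (violated).

Step 1: Compute V_q(n, t) = Σ_{j=0}^2 C(n, j) (q−1)^j.
  j = 0: C(7,0)·(3)^0 = 1·1 = 1.
  j = 1: C(7,1)·(3)^1 = 7·3 = 21.
  j = 2: C(7,2)·(3)^2 = 21·9 = 189.
  V_q(n, t) = 1 + 21 + 189 = 211.
Step 2: q^n = 4^7 = 16384.
Step 3: Hamming bound ⌊q^n / V_q(n,t)⌋ = ⌊16384/211⌋ = 77.
Step 4: Compare |C| = 130 to 77: violated.
The claimed |C| lies above the Hamming bound, so no 4-ary code of length 7 with d ≥ 5 can have 130 codewords.


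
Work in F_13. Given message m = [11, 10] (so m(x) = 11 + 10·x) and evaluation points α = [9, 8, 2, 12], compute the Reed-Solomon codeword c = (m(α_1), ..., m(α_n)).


c = [10, 0, 5, 1]

Message polynomial: m(x) = 11 + 10·x (mod 13).
For each evaluation point α_i, compute m(α_i) mod 13:
  α_1 = 9: Horner steps 10 → 10, so m(9) = 10.
  α_2 = 8: Horner steps 10 → 0, so m(8) = 0.
  α_3 = 2: Horner steps 10 → 5, so m(2) = 5.
  α_4 = 12: Horner steps 10 → 1, so m(12) = 1.
Codeword c = [10, 0, 5, 1] ∈ F_13^4.


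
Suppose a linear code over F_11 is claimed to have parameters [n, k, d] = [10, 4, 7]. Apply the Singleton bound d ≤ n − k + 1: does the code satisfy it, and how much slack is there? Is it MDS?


Singleton RHS = n − k + 1 = 7, slack = 0, bound satisfied, MDS.

Singleton bound: d ≤ n − k + 1.
Here n = 10, k = 4, so n − k + 1 = 7.
Given d = 7, check d ≤ 7: YES.
Slack = (n − k + 1) − d = 0.
The code is MDS (slack = 0).
Description: the claimed parameters are [10, 4, 7]_11; such a code would be MDS (meets Singleton bound).


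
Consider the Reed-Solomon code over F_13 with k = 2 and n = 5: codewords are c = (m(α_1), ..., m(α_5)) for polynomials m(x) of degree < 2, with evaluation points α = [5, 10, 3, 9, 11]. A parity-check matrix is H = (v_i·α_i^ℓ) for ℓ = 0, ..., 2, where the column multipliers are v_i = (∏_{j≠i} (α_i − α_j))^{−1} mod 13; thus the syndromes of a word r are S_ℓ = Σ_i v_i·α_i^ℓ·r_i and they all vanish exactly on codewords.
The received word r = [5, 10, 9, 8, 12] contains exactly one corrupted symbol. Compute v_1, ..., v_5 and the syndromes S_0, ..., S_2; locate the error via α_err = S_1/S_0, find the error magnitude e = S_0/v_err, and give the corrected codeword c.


S = (10, 11, 3), error at position 1, error magnitude e = 5, c = [0, 10, 9, 8, 12].

Step 1: column multipliers v_i = (∏_{j≠i}(α_i − α_j))^{−1} mod 13.
  i = 1 (α = 5): (5−10)(5−3)(5−9)(5−11) = (−5)·2·(−4)·(−6) = −240 ≡ 7, so v_1 = 7^{−1} = 2 (mod 13).
  i = 2 (α = 10): (10−5)(10−3)(10−9)(10−11) = 5·7·1·(−1) = −35 ≡ 4, so v_2 = 4^{−1} = 10 (mod 13).
  i = 3 (α = 3): (3−5)(3−10)(3−9)(3−11) = (−2)·(−7)·(−6)·(−8) = 672 ≡ 9, so v_3 = 9^{−1} = 3 (mod 13).
  i = 4 (α = 9): (9−5)(9−10)(9−3)(9−11) = 4·(−1)·6·(−2) = 48 ≡ 9, so v_4 = 9^{−1} = 3 (mod 13).
  i = 5 (α = 11): (11−5)(11−10)(11−3)(11−9) = 6·1·8·2 = 96 ≡ 5, so v_5 = 5^{−1} = 8 (mod 13).
  v = [2, 10, 3, 3, 8].
Step 2: syndromes of r = [5, 10, 9, 8, 12] (all sums mod 13).
  S_0 = Σ v_i r_i = 2·5 + 10·10 + 3·9 + 3·8 + 8·12 = 257 ≡ 10.
  S_1 = Σ v_i α_i r_i = 2·5·5 + 10·10·10 + 3·3·9 + 3·9·8 + 8·11·12 = 2403 ≡ 11.
  α_i^2 mod 13 = [12, 9, 9, 3, 4].
  S_2 = Σ v_i α_i^2 r_i = 2·12·5 + 10·9·10 + 3·9·9 + 3·3·8 + 8·4·12 = 1719 ≡ 3.
  S = (10, 11, 3) ≠ 0, so r is not a codeword (an error is present).
Step 3: locate the error. For a single error e at position i, S_ℓ = v_i·e·α_i^ℓ, so α_err = S_1/S_0.
  S_0^{−1} = 10^{−1} = 4 (mod 13), so α_err = 11·4 = 44 ≡ 5 = α_1. Error position i = 1.
  Consistency check: S_2/S_1 = 3·6 = 18 ≡ 5 = α_err ✓ (single-error assumption holds).
Step 4: error magnitude e = S_0/v_1 = S_0·∏_{j≠1}(α_1 − α_j) = 10·7 = 70 ≡ 5 (mod 13).
Step 5: correct position 1: c_1 = r_1 − e = 5 − 5 ≡ 0 (mod 13). Hence c = [0, 10, 9, 8, 12].
  Check: interpolating c through the α_i gives m(x) = 3 + 2·x (degree < 2) with m(α_i) = c_i for every i, so c is indeed a codeword.


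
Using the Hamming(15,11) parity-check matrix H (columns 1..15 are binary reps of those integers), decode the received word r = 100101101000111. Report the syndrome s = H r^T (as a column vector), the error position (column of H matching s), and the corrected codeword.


s = (0, 0, 0, 1)^T, error position = 1, corrected codeword c = 000101101000111

Compute s = H r^T mod 2 one row at a time:
  s_1 = 0 + 1 + 0 + 0 + 0 + 1 + 1 + 1 = 4 ≡ 0 (mod 2).
  s_2 = 1 + 0 + 1 + 1 + 0 + 1 + 1 + 1 = 6 ≡ 0 (mod 2).
  s_3 = 0 + 0 + 1 + 1 + 0 + 0 + 1 + 1 = 4 ≡ 0 (mod 2).
  s_4 = 1 + 0 + 0 + 1 + 1 + 0 + 1 + 1 = 5 ≡ 1 (mod 2).
s = (0, 0, 0, 1)^T — this equals column 1 of H (binary 0001), so error is at position 1.
Correct: flip bit 1 of r = 100101101000111 to get c = 000101101000111.


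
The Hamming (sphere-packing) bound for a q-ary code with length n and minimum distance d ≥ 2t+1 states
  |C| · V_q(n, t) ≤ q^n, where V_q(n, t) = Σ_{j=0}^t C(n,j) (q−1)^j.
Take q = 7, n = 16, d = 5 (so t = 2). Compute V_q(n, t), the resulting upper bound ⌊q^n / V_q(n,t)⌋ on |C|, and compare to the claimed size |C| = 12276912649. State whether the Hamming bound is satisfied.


V_q(n, t) = 4417, q^n = 33232930569601, Hamming bound = 7523869270, |C| = 12276912649 > bound (violated).

Step 1: Compute V_q(n, t) = Σ_{j=0}^2 C(n, j) (q−1)^j.
  j = 0: C(16,0)·(6)^0 = 1·1 = 1.
  j = 1: C(16,1)·(6)^1 = 16·6 = 96.
  j = 2: C(16,2)·(6)^2 = 120·36 = 4320.
  V_q(n, t) = 1 + 96 + 4320 = 4417.
Step 2: q^n = 7^16 = 33232930569601.
Step 3: Hamming bound ⌊q^n / V_q(n,t)⌋ = ⌊33232930569601/4417⌋ = 7523869270.
Step 4: Compare |C| = 12276912649 to 7523869270: violated.
The claimed |C| lies above the Hamming bound, so no 7-ary code of length 16 with d ≥ 5 can have 12276912649 codewords.


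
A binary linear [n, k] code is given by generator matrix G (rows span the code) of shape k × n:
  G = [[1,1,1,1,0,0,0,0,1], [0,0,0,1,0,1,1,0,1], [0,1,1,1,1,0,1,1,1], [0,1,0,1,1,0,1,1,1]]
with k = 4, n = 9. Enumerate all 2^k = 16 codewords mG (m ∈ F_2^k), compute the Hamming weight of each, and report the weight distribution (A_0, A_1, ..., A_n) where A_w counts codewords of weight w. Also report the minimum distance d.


Weight distribution: A_0 = 1, A_1 = 1, A_4 = 5, A_5 = 5, A_6 = 2, A_7 = 2. Minimum distance d = 1.

Enumerate all 2^4 = 16 messages m ∈ F_2^4.
For each, compute codeword c = mG in F_2^9, then tally its weight.
  m = 0000 → c = 000000000, weight = 0.
  m = 1000 → c = 111100001, weight = 5.
  m = 0100 → c = 000101101, weight = 4.
  m = 1100 → c = 111001100, weight = 5.
  m = 0010 → c = 011110111, weight = 7.
  m = 1010 → c = 100010110, weight = 4.
  m = 0110 → c = 011011010, weight = 5.
  m = 1110 → c = 100111011, weight = 6.
  m = 0001 → c = 010110111, weight = 6.
  m = 1001 → c = 101010110, weight = 5.
  m = 0101 → c = 010011010, weight = 4.
  m = 1101 → c = 101111011, weight = 7.
  m = 0011 → c = 001000000, weight = 1.
  m = 1011 → c = 110100001, weight = 4.
  m = 0111 → c = 001101101, weight = 5.
  m = 1111 → c = 110001100, weight = 4.
Tally weights:
  weight 0: 1 codewords.
  weight 1: 1 codewords.
  weight 4: 5 codewords.
  weight 5: 5 codewords.
  weight 6: 2 codewords.
  weight 7: 2 codewords.
Minimum distance d = smallest w > 0 with A_w > 0 = 1.
Sanity: Σ A_w = 16 = 2^4 = 16 ✓.


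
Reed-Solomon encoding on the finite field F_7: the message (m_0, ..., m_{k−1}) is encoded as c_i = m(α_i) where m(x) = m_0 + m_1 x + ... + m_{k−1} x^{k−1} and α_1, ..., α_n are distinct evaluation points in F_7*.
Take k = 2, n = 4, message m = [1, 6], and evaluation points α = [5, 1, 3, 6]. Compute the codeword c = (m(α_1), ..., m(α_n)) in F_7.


c = [3, 0, 5, 2]

Message polynomial: m(x) = 1 + 6·x (mod 7).
For each evaluation point α_i, compute m(α_i) mod 7:
  α_1 = 5: Horner steps 6 → 3, so m(5) = 3.
  α_2 = 1: Horner steps 6 → 0, so m(1) = 0.
  α_3 = 3: Horner steps 6 → 5, so m(3) = 5.
  α_4 = 6: Horner steps 6 → 2, so m(6) = 2.
Codeword c = [3, 0, 5, 2] ∈ F_7^4.


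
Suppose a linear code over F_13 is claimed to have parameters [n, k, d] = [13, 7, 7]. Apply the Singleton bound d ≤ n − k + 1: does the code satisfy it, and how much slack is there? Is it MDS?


Singleton RHS = n − k + 1 = 7, slack = 0, bound satisfied, MDS.

Singleton bound: d ≤ n − k + 1.
Here n = 13, k = 7, so n − k + 1 = 7.
Given d = 7, check d ≤ 7: YES.
Slack = (n − k + 1) − d = 0.
The code is MDS (slack = 0).
Description: the claimed parameters are [13, 7, 7]_13; such a code would be MDS (meets Singleton bound).


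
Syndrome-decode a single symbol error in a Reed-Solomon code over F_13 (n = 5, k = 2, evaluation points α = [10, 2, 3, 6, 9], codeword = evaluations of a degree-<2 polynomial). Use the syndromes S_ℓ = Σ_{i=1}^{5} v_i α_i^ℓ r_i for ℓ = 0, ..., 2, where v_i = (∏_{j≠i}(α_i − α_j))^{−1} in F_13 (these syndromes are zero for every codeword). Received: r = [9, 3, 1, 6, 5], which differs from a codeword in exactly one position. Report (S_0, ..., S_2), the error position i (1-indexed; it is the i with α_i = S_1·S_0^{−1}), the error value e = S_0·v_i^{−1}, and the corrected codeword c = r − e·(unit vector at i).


S = (5, 2, 6), error at position 3, error magnitude e = 7, c = [9, 3, 7, 6, 5].

Step 1: column multipliers v_i = (∏_{j≠i}(α_i − α_j))^{−1} mod 13.
  i = 1 (α = 10): (10−2)(10−3)(10−6)(10−9) = 8·7·4·1 = 224 ≡ 3, so v_1 = 3^{−1} = 9 (mod 13).
  i = 2 (α = 2): (2−10)(2−3)(2−6)(2−9) = (−8)·(−1)·(−4)·(−7) = 224 ≡ 3, so v_2 = 3^{−1} = 9 (mod 13).
  i = 3 (α = 3): (3−10)(3−2)(3−6)(3−9) = (−7)·1·(−3)·(−6) = −126 ≡ 4, so v_3 = 4^{−1} = 10 (mod 13).
  i = 4 (α = 6): (6−10)(6−2)(6−3)(6−9) = (−4)·4·3·(−3) = 144 ≡ 1, so v_4 = 1^{−1} = 1 (mod 13).
  i = 5 (α = 9): (9−10)(9−2)(9−3)(9−6) = (−1)·7·6·3 = −126 ≡ 4, so v_5 = 4^{−1} = 10 (mod 13).
  v = [9, 9, 10, 1, 10].
Step 2: syndromes of r = [9, 3, 1, 6, 5] (all sums mod 13).
  S_0 = Σ v_i r_i = 9·9 + 9·3 + 10·1 + 1·6 + 10·5 = 174 ≡ 5.
  S_1 = Σ v_i α_i r_i = 9·10·9 + 9·2·3 + 10·3·1 + 1·6·6 + 10·9·5 = 1380 ≡ 2.
  α_i^2 mod 13 = [9, 4, 9, 10, 3].
  S_2 = Σ v_i α_i^2 r_i = 9·9·9 + 9·4·3 + 10·9·1 + 1·10·6 + 10·3·5 = 1137 ≡ 6.
  S = (5, 2, 6) ≠ 0, so r is not a codeword (an error is present).
Step 3: locate the error. For a single error e at position i, S_ℓ = v_i·e·α_i^ℓ, so α_err = S_1/S_0.
  S_0^{−1} = 5^{−1} = 8 (mod 13), so α_err = 2·8 = 16 ≡ 3 = α_3. Error position i = 3.
  Consistency check: S_2/S_1 = 6·7 = 42 ≡ 3 = α_err ✓ (single-error assumption holds).
Step 4: error magnitude e = S_0/v_3 = S_0·∏_{j≠3}(α_3 − α_j) = 5·4 = 20 ≡ 7 (mod 13).
Step 5: correct position 3: c_3 = r_3 − e = 1 − 7 ≡ 7 (mod 13). Hence c = [9, 3, 7, 6, 5].
  Check: interpolating c through the α_i gives m(x) = 8 + 4·x (degree < 2) with m(α_i) = c_i for every i, so c is indeed a codeword.
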